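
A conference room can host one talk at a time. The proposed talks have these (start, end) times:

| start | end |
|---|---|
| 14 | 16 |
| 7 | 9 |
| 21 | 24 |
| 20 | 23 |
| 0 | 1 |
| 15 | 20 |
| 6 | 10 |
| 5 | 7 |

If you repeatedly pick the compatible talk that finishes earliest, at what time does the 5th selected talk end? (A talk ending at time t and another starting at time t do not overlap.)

23

Sort by end time and greedily take each interval whose start is ≥ the last chosen end.
Sorted by end: (0,1)  (5,7)  (7,9)  (6,10)  (14,16)  (15,20)  (20,23)  (21,24)
take (0,1); take (5,7); take (7,9); take (14,16); take (20,23).
Selected: (0,1) (5,7) (7,9) (14,16) (20,23)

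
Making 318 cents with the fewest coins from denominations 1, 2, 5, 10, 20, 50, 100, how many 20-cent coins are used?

318 = 3×100 + 1×10 + 1×5 + 1×2 + 1×1
Count of 20: 0

0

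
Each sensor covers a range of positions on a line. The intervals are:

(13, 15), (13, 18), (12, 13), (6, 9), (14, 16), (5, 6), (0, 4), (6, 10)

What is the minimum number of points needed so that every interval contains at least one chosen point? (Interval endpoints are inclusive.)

4

Sorted: [0,4] [5,6] [6,9] [6,10] [12,13] [13,15] [14,16] [13,18]
{[0,4]} hit by 4; {[5,6],[6,9],[6,10]} hit by 6; {[12,13],[13,15]} hit by 13; {[14,16],[13,18]} hit by 16.
Points: 4, 6, 13, 16 (4 total).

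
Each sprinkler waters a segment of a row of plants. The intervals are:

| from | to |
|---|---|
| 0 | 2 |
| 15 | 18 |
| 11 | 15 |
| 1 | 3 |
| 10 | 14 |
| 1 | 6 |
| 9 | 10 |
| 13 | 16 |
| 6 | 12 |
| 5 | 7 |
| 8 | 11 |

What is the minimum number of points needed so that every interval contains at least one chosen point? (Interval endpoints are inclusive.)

Sort by right endpoint; whenever an interval is uncovered, place a point at its right end.
Sorted: [0,2] [1,3] [1,6] [5,7] [9,10] [8,11] [6,12] [10,14] [11,15] [13,16] [15,18]
{[0,2],[1,3],[1,6]} hit by 2; {[5,7]} hit by 7; {[9,10],[8,11],[6,12],[10,14]} hit by 10; {[11,15],[13,16],[15,18]} hit by 15.
Points: 2, 7, 10, 15 (4 total).

4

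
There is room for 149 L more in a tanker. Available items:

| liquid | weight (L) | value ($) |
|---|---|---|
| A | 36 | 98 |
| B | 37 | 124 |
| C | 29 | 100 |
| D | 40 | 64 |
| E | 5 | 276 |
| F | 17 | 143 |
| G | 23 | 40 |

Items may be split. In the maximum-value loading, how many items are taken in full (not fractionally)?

6

Order: E (276/5=55.20) > F (143/17=8.41) > C (100/29=3.45) > B (124/37=3.35) > A (98/36=2.72) > G (40/23=1.74) > D (64/40=1.60)
Fill: take E (5 @ 276) → take F (17 @ 143) → take C (29 @ 100) → take B (37 @ 124) → take A (36 @ 98) → take G (23 @ 40) → take 2/40 of D → 3.20; 149/149 used.
6 item(s) taken whole; one partial (take 2/40 of D).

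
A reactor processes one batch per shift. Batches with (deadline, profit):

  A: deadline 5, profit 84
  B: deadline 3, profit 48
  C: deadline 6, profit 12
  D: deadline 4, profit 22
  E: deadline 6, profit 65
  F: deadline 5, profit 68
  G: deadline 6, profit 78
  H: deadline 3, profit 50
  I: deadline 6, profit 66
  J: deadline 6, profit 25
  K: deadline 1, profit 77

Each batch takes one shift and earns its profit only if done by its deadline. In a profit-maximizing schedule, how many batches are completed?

6

Take jobs in profit order; each goes to the latest open slot no later than its deadline.
Profit order: A=84 G=78 K=77 F=68 I=66 E=65 H=50 B=48 J=25 D=22 C=12
Assign: A→slot 5, G→slot 6, K→slot 1, F→slot 4, I→slot 3, E→slot 2, H skipped, B skipped, J skipped, D skipped, C skipped.
Slots: [1:K] [2:E] [3:I] [4:F] [5:A] [6:G]
6 of 11 scheduled.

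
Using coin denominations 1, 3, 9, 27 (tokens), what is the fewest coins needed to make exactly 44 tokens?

Use the largest denomination that fits, subtract, and repeat.
44 − 1×27→17 − 1×9→8 − 2×3→2 − 2×1→0
Total coins = 1 + 1 + 2 + 2 = 6

6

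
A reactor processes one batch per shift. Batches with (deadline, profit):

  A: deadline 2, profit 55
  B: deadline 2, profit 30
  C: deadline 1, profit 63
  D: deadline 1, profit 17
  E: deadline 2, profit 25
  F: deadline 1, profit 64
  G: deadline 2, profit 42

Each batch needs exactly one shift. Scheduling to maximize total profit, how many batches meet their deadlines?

2

Profit order: F=64 C=63 A=55 G=42 B=30 E=25 D=17
Assign: F→slot 1, C skipped, A→slot 2, G skipped, B skipped, E skipped, D skipped.
Slots: [1:F] [2:A]
2 of 7 scheduled.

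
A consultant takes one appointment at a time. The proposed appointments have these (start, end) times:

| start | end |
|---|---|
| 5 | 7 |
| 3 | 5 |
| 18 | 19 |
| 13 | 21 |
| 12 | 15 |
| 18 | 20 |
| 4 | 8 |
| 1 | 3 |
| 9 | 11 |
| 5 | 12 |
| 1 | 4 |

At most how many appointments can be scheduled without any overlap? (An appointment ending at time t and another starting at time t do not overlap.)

6

By end time: (1,3), (1,4), (3,5), (5,7), (4,8), (9,11), (5,12), (12,15), (18,19), (18,20), (13,21).
Pick (1,3); next start ≥ 3 → (3,5); next start ≥ 5 → (5,7); next start ≥ 7 → (9,11); next start ≥ 11 → (12,15); next start ≥ 15 → (18,19).
Selected 6 appointments.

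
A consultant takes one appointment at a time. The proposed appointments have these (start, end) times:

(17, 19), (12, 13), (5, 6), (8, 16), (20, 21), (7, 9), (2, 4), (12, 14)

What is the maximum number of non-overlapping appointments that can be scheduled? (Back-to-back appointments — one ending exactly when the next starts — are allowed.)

Greedy by earliest finish: after sorting by end time, pick each interval compatible with the last pick.
By end time: (2,4), (5,6), (7,9), (12,13), (12,14), (8,16), (17,19), (20,21).
Pick (2,4); next start ≥ 4 → (5,6); next start ≥ 6 → (7,9); next start ≥ 9 → (12,13); next start ≥ 13 → (17,19); next start ≥ 19 → (20,21).
Selected 6 appointments.

6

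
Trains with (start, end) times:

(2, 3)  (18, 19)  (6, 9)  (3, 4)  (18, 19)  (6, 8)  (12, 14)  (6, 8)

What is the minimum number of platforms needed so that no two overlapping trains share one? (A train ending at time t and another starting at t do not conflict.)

3

The answer is the maximum number of intervals overlapping at any instant.
Events (time:±→running): 2:+→1 3:-→0 3:+→1 4:-→0 6:+→1 6:+→2 6:+→3 … peak 3.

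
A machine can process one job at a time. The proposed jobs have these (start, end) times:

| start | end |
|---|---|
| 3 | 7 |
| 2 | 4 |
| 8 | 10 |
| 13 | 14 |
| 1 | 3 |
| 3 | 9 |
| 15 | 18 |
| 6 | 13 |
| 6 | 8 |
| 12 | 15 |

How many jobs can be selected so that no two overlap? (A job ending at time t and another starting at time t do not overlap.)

5

Greedy by earliest finish: after sorting by end time, pick each interval compatible with the last pick.
Sorted by end: (1,3)  (2,4)  (3,7)  (6,8)  (3,9)  (8,10)  (6,13)  (13,14)  (12,15)  (15,18)
take (1,3); take (3,7); take (8,10); take (13,14); skip (12,15); take (15,18).
Selected 5 jobs.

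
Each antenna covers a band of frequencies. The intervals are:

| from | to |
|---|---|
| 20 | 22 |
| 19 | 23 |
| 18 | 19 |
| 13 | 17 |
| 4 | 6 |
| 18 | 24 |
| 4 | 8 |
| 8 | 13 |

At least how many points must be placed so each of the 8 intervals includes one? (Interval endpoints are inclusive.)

Process intervals by earliest right end; each time one isn't hit yet, stab at its right endpoint.
Sorted: [4,6] [4,8] [8,13] [13,17] [18,19] [20,22] [19,23] [18,24]
{[4,6],[4,8]} hit by 6; {[8,13],[13,17]} hit by 13; {[18,19]} hit by 19; {[20,22],[19,23],[18,24]} hit by 22.
Points: 6, 13, 19, 22 (4 total).

4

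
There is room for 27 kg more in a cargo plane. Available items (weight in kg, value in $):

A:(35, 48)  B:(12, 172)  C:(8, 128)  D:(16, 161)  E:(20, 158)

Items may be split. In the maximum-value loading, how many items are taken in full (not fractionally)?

Sort by value per unit weight and fill in that order.
Order: C (128/8=16.00) > B (172/12=14.33) > D (161/16=10.06) > E (158/20=7.90) > A (48/35=1.37)
Fill: take C (8 @ 128) → take B (12 @ 172) → take 7/16 of D → 70.44; 27/27 used.
2 item(s) taken whole; one partial (take 7/16 of D).

2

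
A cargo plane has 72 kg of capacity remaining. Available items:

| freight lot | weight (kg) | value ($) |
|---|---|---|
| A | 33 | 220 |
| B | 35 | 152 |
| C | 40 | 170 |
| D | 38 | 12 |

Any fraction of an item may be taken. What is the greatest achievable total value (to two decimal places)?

Greedy by value/weight ratio, highest first.
Ratios (sorted): A 6.67, B 4.34, C 4.25, D 0.32
take A (33 @ 220); take B (35 @ 152); take 4/40 of C → 17.00. Capacity used 72/72.
Total value = 389.00

389.00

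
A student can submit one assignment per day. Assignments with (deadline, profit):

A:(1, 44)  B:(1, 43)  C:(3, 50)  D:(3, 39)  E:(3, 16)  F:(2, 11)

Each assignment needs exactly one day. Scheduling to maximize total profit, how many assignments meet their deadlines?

3

By profit: C(d3,50), A(d1,44), B(d1,43), D(d3,39), E(d3,16), F(d2,11)
C→slot 3; A→slot 1; B skipped; D→slot 2; E skipped; F skipped.
3 of 6 scheduled.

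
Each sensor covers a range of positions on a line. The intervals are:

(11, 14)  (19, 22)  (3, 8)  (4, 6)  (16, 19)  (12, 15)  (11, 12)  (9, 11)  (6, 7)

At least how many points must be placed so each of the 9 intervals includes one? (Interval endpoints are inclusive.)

4

Sort by right endpoint; whenever an interval is uncovered, place a point at its right end.
By right end: [4,6]  [6,7]  [3,8]  [9,11]  [11,12]  [11,14]  [12,15]  [16,19]  [19,22]
[4,6] uncovered → point at 6; [9,11] uncovered → point at 11; [12,15] uncovered → point at 15; [16,19] uncovered → point at 19.
Points: 6, 11, 15, 19 (4 total).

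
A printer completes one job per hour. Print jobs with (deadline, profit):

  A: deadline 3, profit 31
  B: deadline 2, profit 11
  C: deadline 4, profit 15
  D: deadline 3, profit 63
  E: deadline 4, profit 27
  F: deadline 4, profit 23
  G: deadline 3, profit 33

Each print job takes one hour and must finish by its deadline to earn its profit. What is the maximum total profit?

154

Profit order: D=63 G=33 A=31 E=27 F=23 C=15 B=11
Assign: D→slot 3, G→slot 2, A→slot 1, E→slot 4, F skipped, C skipped, B skipped.
Slots: [1:A] [2:G] [3:D] [4:E]
Profit = 31 + 33 + 63 + 27 = 154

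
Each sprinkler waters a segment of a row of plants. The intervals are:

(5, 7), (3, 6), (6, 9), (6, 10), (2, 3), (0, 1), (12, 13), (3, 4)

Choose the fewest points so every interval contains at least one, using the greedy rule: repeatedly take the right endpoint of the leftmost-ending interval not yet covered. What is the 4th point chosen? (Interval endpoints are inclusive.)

Sort by right endpoint; whenever an interval is uncovered, place a point at its right end.
By right end: [0,1]  [2,3]  [3,4]  [3,6]  [5,7]  [6,9]  [6,10]  [12,13]
[0,1] uncovered → point at 1; [2,3] uncovered → point at 3; [5,7] uncovered → point at 7; [12,13] uncovered → point at 13.
Points: 1, 3, 7, 13 (4 total).

13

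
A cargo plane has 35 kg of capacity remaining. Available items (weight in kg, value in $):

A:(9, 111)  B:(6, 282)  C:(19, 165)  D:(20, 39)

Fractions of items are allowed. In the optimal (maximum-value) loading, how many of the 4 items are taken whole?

3

Order: B (282/6=47.00) > A (111/9=12.33) > C (165/19=8.68) > D (39/20=1.95)
Fill: take B (6 @ 282) → take A (9 @ 111) → take C (19 @ 165) → take 1/20 of D → 1.95; 35/35 used.
3 item(s) taken whole; one partial (take 1/20 of D).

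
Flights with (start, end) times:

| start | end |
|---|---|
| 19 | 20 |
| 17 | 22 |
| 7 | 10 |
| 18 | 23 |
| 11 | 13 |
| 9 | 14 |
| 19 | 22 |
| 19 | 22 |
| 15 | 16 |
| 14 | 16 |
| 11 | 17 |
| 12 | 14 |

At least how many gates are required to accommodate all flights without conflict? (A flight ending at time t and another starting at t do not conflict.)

The answer is the maximum number of intervals overlapping at any instant.
Events (time:±→running): 7:+→1 9:+→2 10:-→1 11:+→2 11:+→3 12:+→4 13:-→3 14:-→2 14:-→1 14:+→2 15:+→3 16:-→2 16:-→1 17:-→0 17:+→1 18:+→2 19:+→3 19:+→4 19:+→5 … peak 5.

5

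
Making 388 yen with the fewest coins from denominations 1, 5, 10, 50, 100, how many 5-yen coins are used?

388 − 3×100→88 − 1×50→38 − 3×10→8 − 1×5→3 − 3×1→0
Count of 5: 1

1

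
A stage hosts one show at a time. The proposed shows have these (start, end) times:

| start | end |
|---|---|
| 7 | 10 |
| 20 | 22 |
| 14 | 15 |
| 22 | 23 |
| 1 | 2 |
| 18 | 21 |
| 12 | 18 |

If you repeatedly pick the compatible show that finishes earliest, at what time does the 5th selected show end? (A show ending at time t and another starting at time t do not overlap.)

By end time: (1,2), (7,10), (14,15), (12,18), (18,21), (20,22), (22,23).
Pick (1,2); next start ≥ 2 → (7,10); next start ≥ 10 → (14,15); next start ≥ 15 → (18,21); next start ≥ 21 → (22,23).
Selected: (1,2) (7,10) (14,15) (18,21) (22,23)

23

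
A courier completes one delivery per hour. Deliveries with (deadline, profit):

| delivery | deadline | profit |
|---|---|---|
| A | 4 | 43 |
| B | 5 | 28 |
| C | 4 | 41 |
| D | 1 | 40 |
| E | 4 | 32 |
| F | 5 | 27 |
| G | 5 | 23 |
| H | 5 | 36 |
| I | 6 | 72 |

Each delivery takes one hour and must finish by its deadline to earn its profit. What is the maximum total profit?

By profit: I(d6,72), A(d4,43), C(d4,41), D(d1,40), H(d5,36), E(d4,32), B(d5,28), F(d5,27), G(d5,23)
I→slot 6; A→slot 4; C→slot 3; D→slot 1; H→slot 5; E→slot 2; B skipped; F skipped; G skipped.
Profit = 40 + 32 + 41 + 43 + 36 + 72 = 264

264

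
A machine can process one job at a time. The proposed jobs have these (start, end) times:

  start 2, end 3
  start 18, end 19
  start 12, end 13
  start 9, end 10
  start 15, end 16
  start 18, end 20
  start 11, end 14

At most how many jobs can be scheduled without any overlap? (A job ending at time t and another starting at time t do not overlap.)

5

Order by finish time; keep every interval that doesn't clash with the previous kept one.
By end time: (2,3), (9,10), (12,13), (11,14), (15,16), (18,19), (18,20).
Pick (2,3); next start ≥ 3 → (9,10); next start ≥ 10 → (12,13); next start ≥ 13 → (15,16); next start ≥ 16 → (18,19).
Selected 5 jobs.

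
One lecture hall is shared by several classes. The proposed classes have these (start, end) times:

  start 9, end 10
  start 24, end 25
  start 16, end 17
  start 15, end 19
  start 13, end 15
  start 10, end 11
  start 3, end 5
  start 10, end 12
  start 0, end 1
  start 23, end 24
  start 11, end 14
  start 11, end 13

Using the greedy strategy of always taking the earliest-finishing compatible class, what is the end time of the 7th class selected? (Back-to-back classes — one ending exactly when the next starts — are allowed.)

17

Sorted by end: (0,1)  (3,5)  (9,10)  (10,11)  (10,12)  (11,13)  (11,14)  (13,15)  (16,17)  (15,19)  (23,24)  (24,25)
take (0,1); take (3,5); take (9,10); take (10,11); skip (10,12); take (11,13); take (13,15); take (16,17); skip (15,19); take (23,24); take (24,25).
Selected: (0,1) (3,5) (9,10) (10,11) (11,13) (13,15) (16,17) (23,24) (24,25)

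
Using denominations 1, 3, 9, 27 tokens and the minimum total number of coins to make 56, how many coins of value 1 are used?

2

Use the largest denomination that fits, subtract, and repeat.
56 = 2×27 + 2×1
Count of 1: 2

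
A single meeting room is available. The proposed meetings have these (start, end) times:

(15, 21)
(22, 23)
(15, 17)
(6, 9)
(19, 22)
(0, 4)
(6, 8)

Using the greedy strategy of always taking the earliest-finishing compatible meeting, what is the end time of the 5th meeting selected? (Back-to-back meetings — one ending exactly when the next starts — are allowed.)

Greedy by earliest finish: after sorting by end time, pick each interval compatible with the last pick.
By end time: (0,4), (6,8), (6,9), (15,17), (15,21), (19,22), (22,23).
Pick (0,4); next start ≥ 4 → (6,8); next start ≥ 8 → (15,17); next start ≥ 17 → (19,22); next start ≥ 22 → (22,23).
Selected: (0,4) (6,8) (15,17) (19,22) (22,23)

23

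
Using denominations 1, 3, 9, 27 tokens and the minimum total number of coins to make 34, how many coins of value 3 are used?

34 = 1×27 + 2×3 + 1×1
Count of 3: 2

2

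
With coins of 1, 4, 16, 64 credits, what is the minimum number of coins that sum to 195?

195 = 3×64 + 3×1
Total coins = 3 + 3 = 6

6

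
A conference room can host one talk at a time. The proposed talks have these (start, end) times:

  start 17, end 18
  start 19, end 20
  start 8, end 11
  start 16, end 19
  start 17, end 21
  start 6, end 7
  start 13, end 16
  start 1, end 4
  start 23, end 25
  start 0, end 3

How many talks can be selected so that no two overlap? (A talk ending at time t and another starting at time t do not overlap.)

7

Sorted by end: (0,3)  (1,4)  (6,7)  (8,11)  (13,16)  (17,18)  (16,19)  (19,20)  (17,21)  (23,25)
take (0,3); take (6,7); take (8,11); take (13,16); take (17,18); take (19,20); take (23,25).
Selected 7 talks.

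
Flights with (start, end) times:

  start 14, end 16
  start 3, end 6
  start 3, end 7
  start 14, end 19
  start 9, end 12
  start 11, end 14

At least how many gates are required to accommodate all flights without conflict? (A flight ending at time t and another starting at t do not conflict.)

2

Count concurrent intervals with a sweep; the peak is the room count.
starts: [3, 3, 9, 11, 14, 14]
ends:   [6, 7, 12, 14, 16, 19]
s3→1 s3→2  — peak 2.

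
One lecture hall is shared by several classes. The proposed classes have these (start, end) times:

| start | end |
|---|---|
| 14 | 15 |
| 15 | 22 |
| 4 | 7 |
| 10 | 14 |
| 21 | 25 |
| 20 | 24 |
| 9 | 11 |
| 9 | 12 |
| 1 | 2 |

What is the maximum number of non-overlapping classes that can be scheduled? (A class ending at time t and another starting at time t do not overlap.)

By end time: (1,2), (4,7), (9,11), (9,12), (10,14), (14,15), (15,22), (20,24), (21,25).
Pick (1,2); next start ≥ 2 → (4,7); next start ≥ 7 → (9,11); next start ≥ 11 → (14,15); next start ≥ 15 → (15,22).
Selected 5 classes.

5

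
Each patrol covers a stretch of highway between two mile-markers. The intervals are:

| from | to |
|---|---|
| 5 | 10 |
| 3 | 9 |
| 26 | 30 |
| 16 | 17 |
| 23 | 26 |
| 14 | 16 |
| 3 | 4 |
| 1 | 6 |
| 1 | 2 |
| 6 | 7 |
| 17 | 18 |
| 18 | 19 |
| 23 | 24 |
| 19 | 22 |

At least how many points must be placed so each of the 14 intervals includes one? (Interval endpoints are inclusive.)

8

Sort by right endpoint; whenever an interval is uncovered, place a point at its right end.
Sorted: [1,2] [3,4] [1,6] [6,7] [3,9] [5,10] [14,16] [16,17] [17,18] [18,19] [19,22] [23,24] [23,26] [26,30]
{[1,2]} hit by 2; {[3,4],[1,6]} hit by 4; {[6,7],[3,9],[5,10]} hit by 7; {[14,16],[16,17]} hit by 16; {[17,18],[18,19]} hit by 18; {[19,22]} hit by 22; {[23,24],[23,26]} hit by 24; {[26,30]} hit by 30.
Points: 2, 4, 7, 16, 18, 22, 24, 30 (8 total).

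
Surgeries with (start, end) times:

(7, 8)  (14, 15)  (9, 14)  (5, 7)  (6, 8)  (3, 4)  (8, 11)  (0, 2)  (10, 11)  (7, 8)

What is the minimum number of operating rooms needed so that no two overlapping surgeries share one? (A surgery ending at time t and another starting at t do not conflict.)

3

Events (time:±→running): 0:+→1 2:-→0 3:+→1 4:-→0 5:+→1 6:+→2 7:-→1 7:+→2 7:+→3 … peak 3.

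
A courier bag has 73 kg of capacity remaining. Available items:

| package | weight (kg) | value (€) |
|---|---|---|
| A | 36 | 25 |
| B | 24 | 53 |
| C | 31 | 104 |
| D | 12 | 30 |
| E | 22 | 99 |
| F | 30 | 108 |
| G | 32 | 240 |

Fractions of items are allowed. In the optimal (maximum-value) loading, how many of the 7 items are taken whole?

2

Greedy by value/weight ratio, highest first.
Ratios (sorted): G 7.50, E 4.50, F 3.60, C 3.35, D 2.50, B 2.21, A 0.69
take G (32 @ 240); take E (22 @ 99); take 19/30 of F → 68.40. Capacity used 73/73.
2 item(s) taken whole; one partial (take 19/30 of F).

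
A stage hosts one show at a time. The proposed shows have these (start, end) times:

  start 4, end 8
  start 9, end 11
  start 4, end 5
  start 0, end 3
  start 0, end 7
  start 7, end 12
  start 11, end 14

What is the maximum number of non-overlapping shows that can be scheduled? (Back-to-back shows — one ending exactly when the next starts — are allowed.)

Sort by end time and greedily take each interval whose start is ≥ the last chosen end.
Sorted by end: (0,3)  (4,5)  (0,7)  (4,8)  (9,11)  (7,12)  (11,14)
take (0,3); take (4,5); take (9,11); skip (7,12); take (11,14).
Selected 4 shows.

4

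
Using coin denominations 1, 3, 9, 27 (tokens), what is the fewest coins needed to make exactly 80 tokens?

Use the largest denomination that fits, subtract, and repeat.
80 = 2×27 + 2×9 + 2×3 + 2×1
Total coins = 2 + 2 + 2 + 2 = 8

8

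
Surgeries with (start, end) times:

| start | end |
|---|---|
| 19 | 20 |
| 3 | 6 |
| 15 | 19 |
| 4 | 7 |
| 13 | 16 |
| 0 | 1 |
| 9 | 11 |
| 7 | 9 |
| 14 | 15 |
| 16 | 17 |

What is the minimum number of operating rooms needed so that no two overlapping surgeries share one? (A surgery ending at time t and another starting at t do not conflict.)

Events (time:±→running): 0:+→1 1:-→0 3:+→1 4:+→2 … peak 2.

2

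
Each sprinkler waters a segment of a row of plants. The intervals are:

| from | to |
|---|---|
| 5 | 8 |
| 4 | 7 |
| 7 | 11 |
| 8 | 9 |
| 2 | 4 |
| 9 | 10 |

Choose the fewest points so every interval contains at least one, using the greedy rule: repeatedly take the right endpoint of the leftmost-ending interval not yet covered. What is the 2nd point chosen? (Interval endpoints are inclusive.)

By right end: [2,4]  [4,7]  [5,8]  [8,9]  [9,10]  [7,11]
[2,4] uncovered → point at 4; [5,8] uncovered → point at 8; [9,10] uncovered → point at 10.
Points: 4, 8, 10 (3 total).

8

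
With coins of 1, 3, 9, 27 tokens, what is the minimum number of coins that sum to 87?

5

87 − 3×27→6 − 2×3→0
Total coins = 3 + 2 = 5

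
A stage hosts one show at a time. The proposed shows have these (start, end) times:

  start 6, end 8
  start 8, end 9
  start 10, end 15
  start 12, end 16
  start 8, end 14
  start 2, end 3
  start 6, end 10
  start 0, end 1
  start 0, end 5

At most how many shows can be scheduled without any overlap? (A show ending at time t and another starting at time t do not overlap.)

5

Sort by end time and greedily take each interval whose start is ≥ the last chosen end.
By end time: (0,1), (2,3), (0,5), (6,8), (8,9), (6,10), (8,14), (10,15), (12,16).
Pick (0,1); next start ≥ 1 → (2,3); next start ≥ 3 → (6,8); next start ≥ 8 → (8,9); next start ≥ 9 → (10,15).
Selected 5 shows.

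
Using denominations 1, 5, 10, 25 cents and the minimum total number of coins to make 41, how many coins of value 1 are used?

Use the largest denomination that fits, subtract, and repeat.
41 = 1×25 + 1×10 + 1×5 + 1×1
Count of 1: 1

1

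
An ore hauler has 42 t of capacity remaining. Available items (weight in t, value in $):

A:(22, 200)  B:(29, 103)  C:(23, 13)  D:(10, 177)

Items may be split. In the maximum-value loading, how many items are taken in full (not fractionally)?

2

Order: D (177/10=17.70) > A (200/22=9.09) > B (103/29=3.55) > C (13/23=0.57)
Fill: take D (10 @ 177) → take A (22 @ 200) → take 10/29 of B → 35.52; 42/42 used.
2 item(s) taken whole; one partial (take 10/29 of B).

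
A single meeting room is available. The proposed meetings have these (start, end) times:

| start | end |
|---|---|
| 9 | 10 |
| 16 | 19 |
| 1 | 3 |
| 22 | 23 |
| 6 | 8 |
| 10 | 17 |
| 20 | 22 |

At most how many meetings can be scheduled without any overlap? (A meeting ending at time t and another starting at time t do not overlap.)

6

Greedy by earliest finish: after sorting by end time, pick each interval compatible with the last pick.
Sorted by end: (1,3)  (6,8)  (9,10)  (10,17)  (16,19)  (20,22)  (22,23)
take (1,3); take (6,8); take (9,10); take (10,17); skip (16,19); take (20,22); take (22,23).
Selected 6 meetings.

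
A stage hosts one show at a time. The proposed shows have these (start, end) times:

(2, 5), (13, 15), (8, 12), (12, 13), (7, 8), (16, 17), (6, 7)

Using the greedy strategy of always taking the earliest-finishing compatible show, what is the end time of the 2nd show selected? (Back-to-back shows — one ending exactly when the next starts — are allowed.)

7

Greedy by earliest finish: after sorting by end time, pick each interval compatible with the last pick.
Sorted by end: (2,5)  (6,7)  (7,8)  (8,12)  (12,13)  (13,15)  (16,17)
take (2,5); take (6,7); take (7,8); take (8,12); take (12,13); take (13,15); take (16,17).
Selected: (2,5) (6,7) (7,8) (8,12) (12,13) (13,15) (16,17)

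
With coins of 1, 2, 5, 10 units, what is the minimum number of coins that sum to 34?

5

Greedy: take as many of the largest coin as possible, then repeat with the remainder.
34 = 3×10 + 2×2
Total coins = 3 + 2 = 5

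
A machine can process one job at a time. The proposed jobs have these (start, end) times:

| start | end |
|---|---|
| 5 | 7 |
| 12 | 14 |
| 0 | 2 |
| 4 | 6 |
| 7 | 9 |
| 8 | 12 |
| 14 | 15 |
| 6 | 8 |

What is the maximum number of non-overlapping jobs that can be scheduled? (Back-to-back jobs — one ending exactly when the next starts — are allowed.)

Greedy by earliest finish: after sorting by end time, pick each interval compatible with the last pick.
By end time: (0,2), (4,6), (5,7), (6,8), (7,9), (8,12), (12,14), (14,15).
Pick (0,2); next start ≥ 2 → (4,6); next start ≥ 6 → (6,8); next start ≥ 8 → (8,12); next start ≥ 12 → (12,14); next start ≥ 14 → (14,15).
Selected 6 jobs.

6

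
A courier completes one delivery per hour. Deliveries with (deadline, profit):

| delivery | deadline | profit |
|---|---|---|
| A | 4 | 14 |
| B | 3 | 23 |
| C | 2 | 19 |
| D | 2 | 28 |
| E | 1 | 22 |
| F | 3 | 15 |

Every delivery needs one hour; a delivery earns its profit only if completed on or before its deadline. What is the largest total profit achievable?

Profit order: D=28 B=23 E=22 C=19 F=15 A=14
Assign: D→slot 2, B→slot 3, E→slot 1, C skipped, F skipped, A→slot 4.
Slots: [1:E] [2:D] [3:B] [4:A]
Profit = 22 + 28 + 23 + 14 = 87

87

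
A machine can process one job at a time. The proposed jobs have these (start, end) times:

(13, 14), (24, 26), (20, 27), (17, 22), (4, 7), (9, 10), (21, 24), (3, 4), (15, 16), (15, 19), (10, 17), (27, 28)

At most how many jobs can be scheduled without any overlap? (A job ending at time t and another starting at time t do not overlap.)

8

Greedy by earliest finish: after sorting by end time, pick each interval compatible with the last pick.
Sorted by end: (3,4)  (4,7)  (9,10)  (13,14)  (15,16)  (10,17)  (15,19)  (17,22)  (21,24)  (24,26)  (20,27)  (27,28)
take (3,4); take (4,7); take (9,10); take (13,14); take (15,16); skip (15,19); take (17,22); skip (21,24); take (24,26); take (27,28).
Selected 8 jobs.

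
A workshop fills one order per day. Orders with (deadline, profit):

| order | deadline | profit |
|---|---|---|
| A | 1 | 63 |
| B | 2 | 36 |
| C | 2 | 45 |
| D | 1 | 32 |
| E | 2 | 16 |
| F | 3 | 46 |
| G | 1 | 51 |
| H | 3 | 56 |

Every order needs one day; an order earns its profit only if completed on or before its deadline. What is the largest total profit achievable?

Take jobs in profit order; each goes to the latest open slot no later than its deadline.
By profit: A(d1,63), H(d3,56), G(d1,51), F(d3,46), C(d2,45), B(d2,36), D(d1,32), E(d2,16)
A→slot 1; H→slot 3; G skipped; F→slot 2; C skipped; B skipped; D skipped; E skipped.
Profit = 63 + 46 + 56 = 165

165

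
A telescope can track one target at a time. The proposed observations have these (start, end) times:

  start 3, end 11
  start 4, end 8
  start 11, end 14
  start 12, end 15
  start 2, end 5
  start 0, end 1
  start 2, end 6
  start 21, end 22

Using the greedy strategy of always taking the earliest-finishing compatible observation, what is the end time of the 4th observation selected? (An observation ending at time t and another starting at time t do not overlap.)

22

Sort by end time and greedily take each interval whose start is ≥ the last chosen end.
By end time: (0,1), (2,5), (2,6), (4,8), (3,11), (11,14), (12,15), (21,22).
Pick (0,1); next start ≥ 1 → (2,5); next start ≥ 5 → (11,14); next start ≥ 14 → (21,22).
Selected: (0,1) (2,5) (11,14) (21,22)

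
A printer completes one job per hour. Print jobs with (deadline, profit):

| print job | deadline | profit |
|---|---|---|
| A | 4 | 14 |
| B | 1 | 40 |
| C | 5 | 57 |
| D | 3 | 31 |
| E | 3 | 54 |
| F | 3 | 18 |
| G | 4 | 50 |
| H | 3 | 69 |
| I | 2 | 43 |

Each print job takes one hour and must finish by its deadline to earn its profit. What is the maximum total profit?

273

Take jobs in profit order; each goes to the latest open slot no later than its deadline.
Profit order: H=69 C=57 E=54 G=50 I=43 B=40 D=31 F=18 A=14
Assign: H→slot 3, C→slot 5, E→slot 2, G→slot 4, I→slot 1, B skipped, D skipped, F skipped, A skipped.
Slots: [1:I] [2:E] [3:H] [4:G] [5:C]
Profit = 43 + 54 + 69 + 50 + 57 = 273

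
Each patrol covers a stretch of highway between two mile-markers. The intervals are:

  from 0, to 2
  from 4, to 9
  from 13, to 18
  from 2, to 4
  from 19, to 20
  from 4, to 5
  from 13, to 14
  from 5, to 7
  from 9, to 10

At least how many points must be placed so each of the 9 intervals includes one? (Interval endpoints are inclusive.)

5

By right end: [0,2]  [2,4]  [4,5]  [5,7]  [4,9]  [9,10]  [13,14]  [13,18]  [19,20]
[0,2] uncovered → point at 2; [4,5] uncovered → point at 5; [9,10] uncovered → point at 10; [13,14] uncovered → point at 14; [19,20] uncovered → point at 20.
Points: 2, 5, 10, 14, 20 (5 total).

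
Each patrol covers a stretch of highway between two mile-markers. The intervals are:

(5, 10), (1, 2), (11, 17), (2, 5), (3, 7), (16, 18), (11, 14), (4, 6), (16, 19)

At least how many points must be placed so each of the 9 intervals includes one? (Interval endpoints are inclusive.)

4

Sort by right endpoint; whenever an interval is uncovered, place a point at its right end.
By right end: [1,2]  [2,5]  [4,6]  [3,7]  [5,10]  [11,14]  [11,17]  [16,18]  [16,19]
[1,2] uncovered → point at 2; [4,6] uncovered → point at 6; [11,14] uncovered → point at 14; [16,18] uncovered → point at 18.
Points: 2, 6, 14, 18 (4 total).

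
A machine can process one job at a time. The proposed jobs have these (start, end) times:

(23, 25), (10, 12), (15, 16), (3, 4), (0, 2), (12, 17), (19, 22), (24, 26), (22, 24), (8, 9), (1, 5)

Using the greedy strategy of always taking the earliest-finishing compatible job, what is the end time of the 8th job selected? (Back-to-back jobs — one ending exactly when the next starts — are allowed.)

26

Sort by end time and greedily take each interval whose start is ≥ the last chosen end.
Sorted by end: (0,2)  (3,4)  (1,5)  (8,9)  (10,12)  (15,16)  (12,17)  (19,22)  (22,24)  (23,25)  (24,26)
take (0,2); take (3,4); skip (1,5); take (8,9); take (10,12); take (15,16); take (19,22); take (22,24); skip (23,25); take (24,26).
Selected: (0,2) (3,4) (8,9) (10,12) (15,16) (19,22) (22,24) (24,26)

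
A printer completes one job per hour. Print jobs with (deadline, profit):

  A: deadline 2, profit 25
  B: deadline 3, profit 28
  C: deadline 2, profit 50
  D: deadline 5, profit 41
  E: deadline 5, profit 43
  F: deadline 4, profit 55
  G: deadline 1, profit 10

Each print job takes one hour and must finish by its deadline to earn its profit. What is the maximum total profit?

Take jobs in profit order; each goes to the latest open slot no later than its deadline.
Profit order: F=55 C=50 E=43 D=41 B=28 A=25 G=10
Assign: F→slot 4, C→slot 2, E→slot 5, D→slot 3, B→slot 1, A skipped, G skipped.
Slots: [1:B] [2:C] [3:D] [4:F] [5:E]
Profit = 28 + 50 + 41 + 55 + 43 = 217

217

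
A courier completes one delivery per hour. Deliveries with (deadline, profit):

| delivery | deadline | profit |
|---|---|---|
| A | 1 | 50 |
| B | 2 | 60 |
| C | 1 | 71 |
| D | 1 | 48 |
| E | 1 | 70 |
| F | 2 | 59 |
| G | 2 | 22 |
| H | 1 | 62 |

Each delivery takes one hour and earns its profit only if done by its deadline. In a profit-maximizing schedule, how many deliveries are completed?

2

Sort by profit descending; place each in the latest free slot ≤ its deadline.
Profit order: C=71 E=70 H=62 B=60 F=59 A=50 D=48 G=22
Assign: C→slot 1, E skipped, H skipped, B→slot 2, F skipped, A skipped, D skipped, G skipped.
Slots: [1:C] [2:B]
2 of 8 scheduled.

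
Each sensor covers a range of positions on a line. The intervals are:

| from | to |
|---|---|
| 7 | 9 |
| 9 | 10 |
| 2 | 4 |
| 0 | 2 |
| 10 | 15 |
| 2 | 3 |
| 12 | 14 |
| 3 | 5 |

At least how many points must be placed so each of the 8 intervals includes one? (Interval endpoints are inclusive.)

4

Process intervals by earliest right end; each time one isn't hit yet, stab at its right endpoint.
By right end: [0,2]  [2,3]  [2,4]  [3,5]  [7,9]  [9,10]  [12,14]  [10,15]
[0,2] uncovered → point at 2; [3,5] uncovered → point at 5; [7,9] uncovered → point at 9; [12,14] uncovered → point at 14.
Points: 2, 5, 9, 14 (4 total).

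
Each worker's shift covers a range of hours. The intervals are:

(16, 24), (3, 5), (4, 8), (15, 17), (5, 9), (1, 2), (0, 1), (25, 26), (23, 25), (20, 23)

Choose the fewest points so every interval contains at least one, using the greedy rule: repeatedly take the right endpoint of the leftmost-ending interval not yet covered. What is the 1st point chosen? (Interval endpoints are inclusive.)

1

Sort by right endpoint; whenever an interval is uncovered, place a point at its right end.
By right end: [0,1]  [1,2]  [3,5]  [4,8]  [5,9]  [15,17]  [20,23]  [16,24]  [23,25]  [25,26]
[0,1] uncovered → point at 1; [3,5] uncovered → point at 5; [15,17] uncovered → point at 17; [20,23] uncovered → point at 23; [25,26] uncovered → point at 26.
Points: 1, 5, 17, 23, 26 (5 total).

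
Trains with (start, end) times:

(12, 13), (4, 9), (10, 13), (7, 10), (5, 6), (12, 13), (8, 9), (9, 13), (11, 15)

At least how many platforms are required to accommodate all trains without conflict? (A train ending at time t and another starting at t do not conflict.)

5

The answer is the maximum number of intervals overlapping at any instant.
starts: [4, 5, 7, 8, 9, 10, 11, 12, 12]
ends:   [6, 9, 9, 10, 13, 13, 13, 13, 15]
s4→1 s5→2 e6→1 s7→2 s8→3 e9→2 e9→1 s9→2 e10→1 s10→2 s11→3 s12→4 s12→5  — peak 5.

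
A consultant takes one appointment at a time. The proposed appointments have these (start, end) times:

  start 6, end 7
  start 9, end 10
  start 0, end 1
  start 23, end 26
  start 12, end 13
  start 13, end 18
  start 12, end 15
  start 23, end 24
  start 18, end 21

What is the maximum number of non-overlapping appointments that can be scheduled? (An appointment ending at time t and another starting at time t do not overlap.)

Greedy by earliest finish: after sorting by end time, pick each interval compatible with the last pick.
Sorted by end: (0,1)  (6,7)  (9,10)  (12,13)  (12,15)  (13,18)  (18,21)  (23,24)  (23,26)
take (0,1); take (6,7); take (9,10); take (12,13); take (13,18); take (18,21); take (23,24).
Selected 7 appointments.

7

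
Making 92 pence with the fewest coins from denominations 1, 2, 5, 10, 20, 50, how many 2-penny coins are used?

Use the largest denomination that fits, subtract, and repeat.
92 = 1×50 + 2×20 + 1×2
Count of 2: 1

1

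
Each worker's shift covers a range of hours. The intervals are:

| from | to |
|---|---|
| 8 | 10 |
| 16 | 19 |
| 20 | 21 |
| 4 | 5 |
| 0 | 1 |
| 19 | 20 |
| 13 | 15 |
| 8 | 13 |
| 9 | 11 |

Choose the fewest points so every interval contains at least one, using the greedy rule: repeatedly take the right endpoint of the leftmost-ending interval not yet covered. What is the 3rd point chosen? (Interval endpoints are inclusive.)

By right end: [0,1]  [4,5]  [8,10]  [9,11]  [8,13]  [13,15]  [16,19]  [19,20]  [20,21]
[0,1] uncovered → point at 1; [4,5] uncovered → point at 5; [8,10] uncovered → point at 10; [13,15] uncovered → point at 15; [16,19] uncovered → point at 19; [20,21] uncovered → point at 21.
Points: 1, 5, 10, 15, 19, 21 (6 total).

10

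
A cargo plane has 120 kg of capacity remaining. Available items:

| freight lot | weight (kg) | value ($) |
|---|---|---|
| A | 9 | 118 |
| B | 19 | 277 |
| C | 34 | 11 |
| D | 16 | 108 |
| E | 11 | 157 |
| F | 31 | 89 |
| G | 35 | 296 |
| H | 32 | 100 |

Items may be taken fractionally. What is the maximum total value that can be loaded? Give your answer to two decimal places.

Order: B (277/19=14.58) > E (157/11=14.27) > A (118/9=13.11) > G (296/35=8.46) > D (108/16=6.75) > H (100/32=3.12) > F (89/31=2.87) > C (11/34=0.32)
Fill: take B (19 @ 277) → take E (11 @ 157) → take A (9 @ 118) → take G (35 @ 296) → take D (16 @ 108) → take 30/32 of H → 93.75; 120/120 used.
Total value = 1049.75

1049.75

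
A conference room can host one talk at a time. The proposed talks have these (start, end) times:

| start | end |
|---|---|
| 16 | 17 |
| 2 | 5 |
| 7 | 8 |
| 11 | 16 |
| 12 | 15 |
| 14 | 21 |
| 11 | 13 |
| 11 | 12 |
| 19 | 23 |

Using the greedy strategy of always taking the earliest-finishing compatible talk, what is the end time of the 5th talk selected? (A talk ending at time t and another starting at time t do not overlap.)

17

Sorted by end: (2,5)  (7,8)  (11,12)  (11,13)  (12,15)  (11,16)  (16,17)  (14,21)  (19,23)
take (2,5); take (7,8); take (11,12); take (12,15); take (16,17); skip (14,21); take (19,23).
Selected: (2,5) (7,8) (11,12) (12,15) (16,17) (19,23)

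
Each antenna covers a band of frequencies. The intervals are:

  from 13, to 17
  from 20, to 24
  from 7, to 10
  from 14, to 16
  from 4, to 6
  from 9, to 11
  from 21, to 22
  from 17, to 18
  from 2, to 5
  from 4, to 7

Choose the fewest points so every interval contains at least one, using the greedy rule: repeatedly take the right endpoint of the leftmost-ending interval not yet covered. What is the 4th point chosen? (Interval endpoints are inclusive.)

18

Process intervals by earliest right end; each time one isn't hit yet, stab at its right endpoint.
By right end: [2,5]  [4,6]  [4,7]  [7,10]  [9,11]  [14,16]  [13,17]  [17,18]  [21,22]  [20,24]
[2,5] uncovered → point at 5; [7,10] uncovered → point at 10; [14,16] uncovered → point at 16; [17,18] uncovered → point at 18; [21,22] uncovered → point at 22.
Points: 5, 10, 16, 18, 22 (5 total).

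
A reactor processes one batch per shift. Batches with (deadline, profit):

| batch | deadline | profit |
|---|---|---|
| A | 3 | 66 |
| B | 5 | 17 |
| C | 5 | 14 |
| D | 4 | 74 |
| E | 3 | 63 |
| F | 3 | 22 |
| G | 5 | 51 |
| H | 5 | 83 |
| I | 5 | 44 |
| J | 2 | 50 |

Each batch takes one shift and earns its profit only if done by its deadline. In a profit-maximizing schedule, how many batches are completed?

Take jobs in profit order; each goes to the latest open slot no later than its deadline.
By profit: H(d5,83), D(d4,74), A(d3,66), E(d3,63), G(d5,51), J(d2,50), I(d5,44), F(d3,22), B(d5,17), C(d5,14)
H→slot 5; D→slot 4; A→slot 3; E→slot 2; G→slot 1; J skipped; I skipped; F skipped; B skipped; C skipped.
5 of 10 scheduled.

5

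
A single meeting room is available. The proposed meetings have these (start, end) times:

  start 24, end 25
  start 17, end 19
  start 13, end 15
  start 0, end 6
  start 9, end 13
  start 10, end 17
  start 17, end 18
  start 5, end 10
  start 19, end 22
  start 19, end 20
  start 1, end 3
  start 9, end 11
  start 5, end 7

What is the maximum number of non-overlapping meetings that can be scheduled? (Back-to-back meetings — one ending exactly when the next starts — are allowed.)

7

Greedy by earliest finish: after sorting by end time, pick each interval compatible with the last pick.
By end time: (1,3), (0,6), (5,7), (5,10), (9,11), (9,13), (13,15), (10,17), (17,18), (17,19), (19,20), (19,22), (24,25).
Pick (1,3); next start ≥ 3 → (5,7); next start ≥ 7 → (9,11); next start ≥ 11 → (13,15); next start ≥ 15 → (17,18); next start ≥ 18 → (19,20); next start ≥ 20 → (24,25).
Selected 7 meetings.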